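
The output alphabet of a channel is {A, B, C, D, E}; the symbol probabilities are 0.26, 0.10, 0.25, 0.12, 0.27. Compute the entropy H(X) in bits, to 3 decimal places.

H = −Σ pᵢ log₂ pᵢ.
−0.26·log₂(0.26) = 0.5053
−0.10·log₂(0.10) = 0.3322
−0.25·log₂(0.25) = 0.5000
−0.12·log₂(0.12) = 0.3671
−0.27·log₂(0.27) = 0.5100
Sum ≈ 2.2146 → 2.215 bits.

2.215 bits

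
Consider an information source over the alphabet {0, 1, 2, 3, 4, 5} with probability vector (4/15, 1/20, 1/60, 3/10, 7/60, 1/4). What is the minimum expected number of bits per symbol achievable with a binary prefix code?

Repeatedly combine the two least-probable nodes; the expected code length is the sum of the merged weights.
merge 1/60 + 1/20 → 1/15
merge 1/15 + 7/60 → 11/60
merge 11/60 + 1/4 → 13/30
merge 4/15 + 3/10 → 17/30
merge 13/30 + 17/30 → 1
L = 1/15 + 11/60 + 13/30 + 17/30 + 1 = 9/4 = 2.25 bits/symbol.

2.25 bits/symbol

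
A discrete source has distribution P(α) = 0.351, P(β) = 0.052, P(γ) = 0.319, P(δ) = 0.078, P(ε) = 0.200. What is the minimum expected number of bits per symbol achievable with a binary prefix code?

2.109 bits/symbol

Repeatedly combine the two least-probable nodes; the expected code length is the sum of the merged weights.
merge 13/250 + 39/500 → 13/100
merge 13/100 + 1/5 → 33/100
merge 319/1000 + 33/100 → 649/1000
merge 351/1000 + 649/1000 → 1
L = 13/100 + 33/100 + 649/1000 + 1 = 2109/1000 = 2.109 bits/symbol.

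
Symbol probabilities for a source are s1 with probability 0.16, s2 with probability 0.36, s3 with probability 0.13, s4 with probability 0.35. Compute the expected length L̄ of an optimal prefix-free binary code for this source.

1.93 bits/symbol

Repeatedly combine the two least-probable nodes; the expected code length is the sum of the merged weights.
merge 13/100 + 4/25 → 29/100
merge 29/100 + 7/20 → 16/25
merge 9/25 + 16/25 → 1
L = 29/100 + 16/25 + 1 = 193/100 = 1.93 bits/symbol.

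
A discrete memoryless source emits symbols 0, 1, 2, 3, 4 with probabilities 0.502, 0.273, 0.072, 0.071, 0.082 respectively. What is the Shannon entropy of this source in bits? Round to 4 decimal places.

H = −Σ pᵢ log₂ pᵢ.
−0.502·log₂(0.502) = 0.4991
−0.273·log₂(0.273) = 0.5113
−0.072·log₂(0.072) = 0.2733
−0.071·log₂(0.071) = 0.2709
−0.082·log₂(0.082) = 0.2959
Sum ≈ 1.8506 → 1.8506 bits.

1.8506 bits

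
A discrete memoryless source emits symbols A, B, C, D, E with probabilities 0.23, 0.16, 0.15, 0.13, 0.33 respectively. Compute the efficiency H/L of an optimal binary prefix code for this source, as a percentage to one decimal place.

97.9%

Entropy H = −Σ p log₂ p ≈ 2.2317 bits.
Huffman merges: 13/100+3/20→7/25; 4/25+23/100→39/100; 7/25+33/100→61/100; 39/100+61/100→1. L = 57/25 ≈ 2.2800.
Efficiency = H/L = 2.2317/2.2800 = 97.9%.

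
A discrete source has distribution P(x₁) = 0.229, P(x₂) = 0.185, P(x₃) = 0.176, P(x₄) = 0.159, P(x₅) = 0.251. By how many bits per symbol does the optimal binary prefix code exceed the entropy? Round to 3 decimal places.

Entropy H = −Σ p log₂ p ≈ 2.3008 bits.
Huffman merges: 159/1000+22/125→67/200; 37/200+229/1000→207/500; 251/1000+67/200→293/500; 207/500+293/500→1. L = 467/200 ≈ 2.3350.
L − H = 2.3350 − 2.3008 = 0.034 bits.

0.034 bits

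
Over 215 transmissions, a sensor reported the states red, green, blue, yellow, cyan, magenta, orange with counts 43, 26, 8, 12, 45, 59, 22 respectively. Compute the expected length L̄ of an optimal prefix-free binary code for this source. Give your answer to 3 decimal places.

Probabilities are the counts divided by 215.
Repeatedly combine the two least-probable nodes; the expected code length is the sum of the merged weights.
merge 8/215 + 12/215 → 4/43
merge 4/43 + 22/215 → 42/215
merge 26/215 + 42/215 → 68/215
merge 1/5 + 9/43 → 88/215
merge 59/215 + 68/215 → 127/215
merge 88/215 + 127/215 → 1
L = 4/43 + 42/215 + 68/215 + 88/215 + 127/215 + 1 = 112/43 ≈ 2.605 bits/symbol.

2.605 bits/symbol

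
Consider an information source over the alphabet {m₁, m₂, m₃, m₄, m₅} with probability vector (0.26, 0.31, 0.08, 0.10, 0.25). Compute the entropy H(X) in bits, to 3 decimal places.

2.153 bits

H = −Σ pᵢ log₂ pᵢ.
−0.26·log₂(0.26) = 0.5053
−0.31·log₂(0.31) = 0.5238
−0.08·log₂(0.08) = 0.2915
−0.10·log₂(0.10) = 0.3322
−0.25·log₂(0.25) = 0.5000
Sum ≈ 2.1528 → 2.153 bits.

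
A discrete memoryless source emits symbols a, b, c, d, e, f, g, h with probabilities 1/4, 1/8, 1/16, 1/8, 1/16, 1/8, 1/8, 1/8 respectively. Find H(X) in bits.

2.875 bits

Each probability is a power of 1/2, so log₂(1/p) is an integer.
H = Σ p·log₂(1/p) = 1/4·2 + 1/8·3 + 1/16·4 + 1/8·3 + 1/16·4 + 1/8·3 + 1/8·3 + 1/8·3 = 2.875 bits.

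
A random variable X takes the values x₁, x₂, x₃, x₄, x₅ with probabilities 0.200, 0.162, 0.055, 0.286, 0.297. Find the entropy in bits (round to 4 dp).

H = −Σ pᵢ log₂ pᵢ.
−0.200·log₂(0.200) = 0.4644
−0.162·log₂(0.162) = 0.4254
−0.055·log₂(0.055) = 0.2301
−0.286·log₂(0.286) = 0.5165
−0.297·log₂(0.297) = 0.5202
Sum ≈ 2.1566 → 2.1566 bits.

2.1566 bits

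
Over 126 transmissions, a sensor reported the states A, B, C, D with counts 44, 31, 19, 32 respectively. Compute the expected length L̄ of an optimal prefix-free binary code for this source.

Probabilities are the counts divided by 126.
Repeatedly combine the two least-probable nodes; the expected code length is the sum of the merged weights.
merge 19/126 + 31/126 → 25/63
merge 16/63 + 22/63 → 38/63
merge 25/63 + 38/63 → 1
L = 25/63 + 38/63 + 1 = 2 bits/symbol.

2 bits/symbol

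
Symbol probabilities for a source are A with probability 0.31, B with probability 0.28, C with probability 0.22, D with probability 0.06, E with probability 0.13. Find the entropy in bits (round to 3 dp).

H = −Σ pᵢ log₂ pᵢ.
−0.31·log₂(0.31) = 0.5238
−0.28·log₂(0.28) = 0.5142
−0.22·log₂(0.22) = 0.4806
−0.06·log₂(0.06) = 0.2435
−0.13·log₂(0.13) = 0.3826
Sum ≈ 2.1448 → 2.145 bits.

2.145 bits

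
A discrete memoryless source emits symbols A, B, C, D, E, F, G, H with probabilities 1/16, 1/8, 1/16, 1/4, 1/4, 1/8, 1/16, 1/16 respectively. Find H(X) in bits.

Each probability is a power of 1/2, so log₂(1/p) is an integer.
H = Σ p·log₂(1/p) = 1/16·4 + 1/8·3 + 1/16·4 + 1/4·2 + 1/4·2 + 1/8·3 + 1/16·4 + 1/16·4 = 2.75 bits.

2.75 bits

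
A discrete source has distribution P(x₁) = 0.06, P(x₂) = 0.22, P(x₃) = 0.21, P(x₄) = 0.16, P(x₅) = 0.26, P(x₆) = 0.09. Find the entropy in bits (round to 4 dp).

2.4379 bits

H = −Σ pᵢ log₂ pᵢ.
−0.06·log₂(0.06) = 0.2435
−0.22·log₂(0.22) = 0.4806
−0.21·log₂(0.21) = 0.4728
−0.16·log₂(0.16) = 0.4230
−0.26·log₂(0.26) = 0.5053
−0.09·log₂(0.09) = 0.3127
Sum ≈ 2.4379 → 2.4379 bits.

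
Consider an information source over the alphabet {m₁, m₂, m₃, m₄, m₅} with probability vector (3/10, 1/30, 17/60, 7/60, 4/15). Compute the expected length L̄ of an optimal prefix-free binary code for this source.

Repeatedly combine the two least-probable nodes; the expected code length is the sum of the merged weights.
merge 1/30 + 7/60 → 3/20
merge 3/20 + 4/15 → 5/12
merge 17/60 + 3/10 → 7/12
merge 5/12 + 7/12 → 1
L = 3/20 + 5/12 + 7/12 + 1 = 43/20 = 2.15 bits/symbol.

2.15 bits/symbol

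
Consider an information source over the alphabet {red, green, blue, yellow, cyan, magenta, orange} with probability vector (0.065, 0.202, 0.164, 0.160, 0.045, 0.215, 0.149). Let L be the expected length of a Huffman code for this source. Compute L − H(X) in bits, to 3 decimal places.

0.032 bits

Entropy H = −Σ p log₂ p ≈ 2.6606 bits.
Huffman merges: 9/200+13/200→11/100; 11/100+149/1000→259/1000; 4/25+41/250→81/250; 101/500+43/200→417/1000; 259/1000+81/250→583/1000; 417/1000+583/1000→1. L = 2693/1000 ≈ 2.6930.
L − H = 2.6930 − 2.6606 = 0.032 bits.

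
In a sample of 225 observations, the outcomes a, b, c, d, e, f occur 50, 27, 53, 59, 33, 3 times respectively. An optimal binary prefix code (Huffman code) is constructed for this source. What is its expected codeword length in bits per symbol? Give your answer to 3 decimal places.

2.413 bits/symbol

Probabilities are the counts divided by 225.
Repeatedly combine the two least-probable nodes; the expected code length is the sum of the merged weights.
merge 1/75 + 3/25 → 2/15
merge 2/15 + 11/75 → 7/25
merge 2/9 + 53/225 → 103/225
merge 59/225 + 7/25 → 122/225
merge 103/225 + 122/225 → 1
L = 2/15 + 7/25 + 103/225 + 122/225 + 1 = 181/75 ≈ 2.413 bits/symbol.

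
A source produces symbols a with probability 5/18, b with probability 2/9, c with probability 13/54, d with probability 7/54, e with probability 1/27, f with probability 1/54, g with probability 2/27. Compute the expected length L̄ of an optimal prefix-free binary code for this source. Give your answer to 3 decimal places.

Repeatedly combine the two least-probable nodes; the expected code length is the sum of the merged weights.
merge 1/54 + 1/27 → 1/18
merge 1/18 + 2/27 → 7/54
merge 7/54 + 7/54 → 7/27
merge 2/9 + 13/54 → 25/54
merge 7/27 + 5/18 → 29/54
merge 25/54 + 29/54 → 1
L = 1/18 + 7/54 + 7/27 + 25/54 + 29/54 + 1 = 22/9 ≈ 2.444 bits/symbol.

2.444 bits/symbol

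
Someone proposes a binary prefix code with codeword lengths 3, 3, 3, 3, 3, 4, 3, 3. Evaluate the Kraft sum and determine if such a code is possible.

With common denominator 2^4 = 16: Σ 2^(−ℓᵢ) = 2/16 + 2/16 + 2/16 + 2/16 + 2/16 + 1/16 + 2/16 + 2/16 = 15/16 = 0.9375.
Kraft's inequality requires Σ ≤ 1; here Σ = 0.9375 ≤ 1, so such a prefix code exists.

0.9375; yes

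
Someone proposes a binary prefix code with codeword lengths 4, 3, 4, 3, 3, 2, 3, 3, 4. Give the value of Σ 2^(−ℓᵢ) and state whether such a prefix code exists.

With common denominator 2^4 = 16: Σ 2^(−ℓᵢ) = 1/16 + 2/16 + 1/16 + 2/16 + 2/16 + 4/16 + 2/16 + 2/16 + 1/16 = 17/16 = 1.0625.
Kraft's inequality requires Σ ≤ 1; here Σ = 1.0625 > 1, so no such prefix code exists.

1.0625; no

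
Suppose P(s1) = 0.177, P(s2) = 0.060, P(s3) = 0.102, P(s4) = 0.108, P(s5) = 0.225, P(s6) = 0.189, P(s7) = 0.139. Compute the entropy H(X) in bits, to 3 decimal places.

2.703 bits

H = −Σ pᵢ log₂ pᵢ.
−0.177·log₂(0.177) = 0.4422
−0.060·log₂(0.060) = 0.2435
−0.102·log₂(0.102) = 0.3359
−0.108·log₂(0.108) = 0.3468
−0.225·log₂(0.225) = 0.4842
−0.189·log₂(0.189) = 0.4543
−0.139·log₂(0.139) = 0.3957
Sum ≈ 2.7026 → 2.703 bits.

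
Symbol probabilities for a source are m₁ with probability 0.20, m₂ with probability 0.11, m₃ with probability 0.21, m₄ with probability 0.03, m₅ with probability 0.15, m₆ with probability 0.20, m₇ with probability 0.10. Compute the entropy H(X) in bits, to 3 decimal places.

2.646 bits

H = −Σ pᵢ log₂ pᵢ.
−0.20·log₂(0.20) = 0.4644
−0.11·log₂(0.11) = 0.3503
−0.21·log₂(0.21) = 0.4728
−0.03·log₂(0.03) = 0.1518
−0.15·log₂(0.15) = 0.4105
−0.20·log₂(0.20) = 0.4644
−0.10·log₂(0.10) = 0.3322
Sum ≈ 2.6464 → 2.646 bits.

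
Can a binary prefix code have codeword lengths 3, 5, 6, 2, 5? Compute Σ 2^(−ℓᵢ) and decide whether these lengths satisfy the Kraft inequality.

With common denominator 2^6 = 64: Σ 2^(−ℓᵢ) = 8/64 + 2/64 + 1/64 + 16/64 + 2/64 = 29/64 = 0.453125.
Kraft's inequality requires Σ ≤ 1; here Σ = 0.453125 ≤ 1, so such a prefix code exists.

0.453125; yes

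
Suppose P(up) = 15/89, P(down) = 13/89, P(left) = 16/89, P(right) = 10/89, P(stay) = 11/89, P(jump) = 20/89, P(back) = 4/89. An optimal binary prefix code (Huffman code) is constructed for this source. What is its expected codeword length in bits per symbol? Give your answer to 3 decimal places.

Repeatedly combine the two least-probable nodes; the expected code length is the sum of the merged weights.
merge 4/89 + 10/89 → 14/89
merge 11/89 + 13/89 → 24/89
merge 14/89 + 15/89 → 29/89
merge 16/89 + 20/89 → 36/89
merge 24/89 + 29/89 → 53/89
merge 36/89 + 53/89 → 1
L = 14/89 + 24/89 + 29/89 + 36/89 + 53/89 + 1 = 245/89 ≈ 2.753 bits/symbol.

2.753 bits/symbol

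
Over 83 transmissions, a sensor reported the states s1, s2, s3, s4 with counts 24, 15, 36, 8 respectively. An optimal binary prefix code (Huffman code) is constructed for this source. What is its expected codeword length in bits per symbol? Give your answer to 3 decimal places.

1.843 bits/symbol

Probabilities are the counts divided by 83.
Repeatedly combine the two least-probable nodes; the expected code length is the sum of the merged weights.
merge 8/83 + 15/83 → 23/83
merge 23/83 + 24/83 → 47/83
merge 36/83 + 47/83 → 1
L = 23/83 + 47/83 + 1 = 153/83 ≈ 1.843 bits/symbol.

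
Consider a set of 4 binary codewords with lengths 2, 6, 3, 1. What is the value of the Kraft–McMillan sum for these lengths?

With common denominator 2^6 = 64: Σ 2^(−ℓᵢ) = 16/64 + 1/64 + 8/64 + 32/64 = 57/64 = 0.890625.

0.890625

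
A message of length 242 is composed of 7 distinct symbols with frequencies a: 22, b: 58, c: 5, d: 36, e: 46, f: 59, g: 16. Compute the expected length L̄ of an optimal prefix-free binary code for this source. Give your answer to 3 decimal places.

Probabilities are the counts divided by 242.
Repeatedly combine the two least-probable nodes; the expected code length is the sum of the merged weights.
merge 5/242 + 8/121 → 21/242
merge 21/242 + 1/11 → 43/242
merge 18/121 + 43/242 → 79/242
merge 23/121 + 29/121 → 52/121
merge 59/242 + 79/242 → 69/121
merge 52/121 + 69/121 → 1
L = 21/242 + 43/242 + 79/242 + 52/121 + 69/121 + 1 = 57/22 ≈ 2.591 bits/symbol.

2.591 bits/symbol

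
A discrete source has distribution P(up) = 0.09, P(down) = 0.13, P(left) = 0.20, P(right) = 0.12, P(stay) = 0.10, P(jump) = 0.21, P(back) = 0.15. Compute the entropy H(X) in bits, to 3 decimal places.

2.742 bits

H = −Σ pᵢ log₂ pᵢ.
−0.09·log₂(0.09) = 0.3127
−0.13·log₂(0.13) = 0.3826
−0.20·log₂(0.20) = 0.4644
−0.12·log₂(0.12) = 0.3671
−0.10·log₂(0.10) = 0.3322
−0.21·log₂(0.21) = 0.4728
−0.15·log₂(0.15) = 0.4105
Sum ≈ 2.7423 → 2.742 bits.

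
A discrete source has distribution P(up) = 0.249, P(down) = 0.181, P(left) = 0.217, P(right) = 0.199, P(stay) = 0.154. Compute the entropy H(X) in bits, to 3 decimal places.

H = −Σ pᵢ log₂ pᵢ.
−0.249·log₂(0.249) = 0.4994
−0.181·log₂(0.181) = 0.4463
−0.217·log₂(0.217) = 0.4783
−0.199·log₂(0.199) = 0.4635
−0.154·log₂(0.154) = 0.4156
Sum ≈ 2.3032 → 2.303 bits.

2.303 bits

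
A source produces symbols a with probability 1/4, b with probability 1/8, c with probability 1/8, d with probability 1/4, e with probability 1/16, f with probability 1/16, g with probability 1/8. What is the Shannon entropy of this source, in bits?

Each probability is a power of 1/2, so log₂(1/p) is an integer.
H = Σ p·log₂(1/p) = 1/4·2 + 1/8·3 + 1/8·3 + 1/4·2 + 1/16·4 + 1/16·4 + 1/8·3 = 2.625 bits.

2.625 bits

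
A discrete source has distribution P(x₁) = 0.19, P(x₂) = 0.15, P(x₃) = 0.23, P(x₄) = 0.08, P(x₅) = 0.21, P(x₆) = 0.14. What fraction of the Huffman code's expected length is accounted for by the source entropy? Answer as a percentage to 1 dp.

98.2%

Entropy H = −Σ p log₂ p ≈ 2.5149 bits.
Huffman merges: 2/25+7/50→11/50; 3/20+19/100→17/50; 21/100+11/50→43/100; 23/100+17/50→57/100; 43/100+57/100→1. L = 64/25 ≈ 2.5600.
Efficiency = H/L = 2.5149/2.5600 = 98.2%.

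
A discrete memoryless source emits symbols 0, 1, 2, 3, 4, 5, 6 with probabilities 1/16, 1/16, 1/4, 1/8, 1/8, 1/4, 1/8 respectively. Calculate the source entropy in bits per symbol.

2.625 bits

Each probability is a power of 1/2, so log₂(1/p) is an integer.
H = Σ p·log₂(1/p) = 1/16·4 + 1/16·4 + 1/4·2 + 1/8·3 + 1/8·3 + 1/4·2 + 1/8·3 = 2.625 bits.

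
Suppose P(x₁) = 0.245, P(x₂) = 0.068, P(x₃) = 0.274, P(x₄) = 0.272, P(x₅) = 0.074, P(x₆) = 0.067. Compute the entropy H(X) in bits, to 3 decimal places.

2.323 bits

H = −Σ pᵢ log₂ pᵢ.
−0.245·log₂(0.245) = 0.4971
−0.068·log₂(0.068) = 0.2637
−0.274·log₂(0.274) = 0.5118
−0.272·log₂(0.272) = 0.5109
−0.074·log₂(0.074) = 0.2780
−0.067·log₂(0.067) = 0.2613
Sum ≈ 2.3228 → 2.323 bits.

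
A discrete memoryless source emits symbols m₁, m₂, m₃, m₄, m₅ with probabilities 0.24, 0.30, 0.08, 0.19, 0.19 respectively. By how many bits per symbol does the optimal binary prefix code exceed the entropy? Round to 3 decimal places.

Entropy H = −Σ p log₂ p ≈ 2.2172 bits.
Huffman merges: 2/25+19/100→27/100; 19/100+6/25→43/100; 27/100+3/10→57/100; 43/100+57/100→1. L = 227/100 ≈ 2.2700.
L − H = 2.2700 − 2.2172 = 0.053 bits.

0.053 bits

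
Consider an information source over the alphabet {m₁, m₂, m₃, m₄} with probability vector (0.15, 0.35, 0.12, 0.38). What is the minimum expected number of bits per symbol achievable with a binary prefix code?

Repeatedly combine the two least-probable nodes; the expected code length is the sum of the merged weights.
merge 3/25 + 3/20 → 27/100
merge 27/100 + 7/20 → 31/50
merge 19/50 + 31/50 → 1
L = 27/100 + 31/50 + 1 = 189/100 = 1.89 bits/symbol.

1.89 bits/symbol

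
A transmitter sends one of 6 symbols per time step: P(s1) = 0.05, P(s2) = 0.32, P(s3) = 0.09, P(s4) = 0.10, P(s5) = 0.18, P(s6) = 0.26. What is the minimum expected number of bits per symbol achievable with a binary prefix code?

Repeatedly combine the two least-probable nodes; the expected code length is the sum of the merged weights.
merge 1/20 + 9/100 → 7/50
merge 1/10 + 7/50 → 6/25
merge 9/50 + 6/25 → 21/50
merge 13/50 + 8/25 → 29/50
merge 21/50 + 29/50 → 1
L = 7/50 + 6/25 + 21/50 + 29/50 + 1 = 119/50 = 2.38 bits/symbol.

2.38 bits/symbol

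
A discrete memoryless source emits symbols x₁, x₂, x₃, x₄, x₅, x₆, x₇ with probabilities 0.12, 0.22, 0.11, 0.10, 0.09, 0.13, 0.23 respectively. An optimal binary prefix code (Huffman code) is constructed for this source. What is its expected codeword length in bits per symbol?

2.74 bits/symbol

Repeatedly combine the two least-probable nodes; the expected code length is the sum of the merged weights.
merge 9/100 + 1/10 → 19/100
merge 11/100 + 3/25 → 23/100
merge 13/100 + 19/100 → 8/25
merge 11/50 + 23/100 → 9/20
merge 23/100 + 8/25 → 11/20
merge 9/20 + 11/20 → 1
L = 19/100 + 23/100 + 8/25 + 9/20 + 11/20 + 1 = 137/50 = 2.74 bits/symbol.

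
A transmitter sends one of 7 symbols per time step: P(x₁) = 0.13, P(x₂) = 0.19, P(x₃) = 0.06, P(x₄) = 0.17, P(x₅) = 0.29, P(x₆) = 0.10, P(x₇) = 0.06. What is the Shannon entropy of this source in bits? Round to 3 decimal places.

2.610 bits

H = −Σ pᵢ log₂ pᵢ.
−0.13·log₂(0.13) = 0.3826
−0.19·log₂(0.19) = 0.4552
−0.06·log₂(0.06) = 0.2435
−0.17·log₂(0.17) = 0.4346
−0.29·log₂(0.29) = 0.5179
−0.10·log₂(0.10) = 0.3322
−0.06·log₂(0.06) = 0.2435
Sum ≈ 2.6096 → 2.610 bits.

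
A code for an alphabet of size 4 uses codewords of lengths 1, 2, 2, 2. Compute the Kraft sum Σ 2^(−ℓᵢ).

With common denominator 2^2 = 4: Σ 2^(−ℓᵢ) = 2/4 + 1/4 + 1/4 + 1/4 = 5/4 = 1.25.

1.25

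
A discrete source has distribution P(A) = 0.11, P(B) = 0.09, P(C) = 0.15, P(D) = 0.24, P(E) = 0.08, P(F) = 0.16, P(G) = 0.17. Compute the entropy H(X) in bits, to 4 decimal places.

H = −Σ pᵢ log₂ pᵢ.
−0.11·log₂(0.11) = 0.3503
−0.09·log₂(0.09) = 0.3127
−0.15·log₂(0.15) = 0.4105
−0.24·log₂(0.24) = 0.4941
−0.08·log₂(0.08) = 0.2915
−0.16·log₂(0.16) = 0.4230
−0.17·log₂(0.17) = 0.4346
Sum ≈ 2.7167 → 2.7167 bits.

2.7167 bits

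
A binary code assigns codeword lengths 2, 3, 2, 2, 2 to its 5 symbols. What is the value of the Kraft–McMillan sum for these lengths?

1.125

With common denominator 2^3 = 8: Σ 2^(−ℓᵢ) = 2/8 + 1/8 + 2/8 + 2/8 + 2/8 = 9/8 = 1.125.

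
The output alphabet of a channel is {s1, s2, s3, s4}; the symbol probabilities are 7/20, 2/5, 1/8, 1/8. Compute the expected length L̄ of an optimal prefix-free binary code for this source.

1.85 bits/symbol

Repeatedly combine the two least-probable nodes; the expected code length is the sum of the merged weights.
merge 1/8 + 1/8 → 1/4
merge 1/4 + 7/20 → 3/5
merge 2/5 + 3/5 → 1
L = 1/4 + 3/5 + 1 = 37/20 = 1.85 bits/symbol.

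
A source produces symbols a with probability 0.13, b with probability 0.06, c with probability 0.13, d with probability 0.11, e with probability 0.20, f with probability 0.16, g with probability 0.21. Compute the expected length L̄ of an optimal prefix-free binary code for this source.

Repeatedly combine the two least-probable nodes; the expected code length is the sum of the merged weights.
merge 3/50 + 11/100 → 17/100
merge 13/100 + 13/100 → 13/50
merge 4/25 + 17/100 → 33/100
merge 1/5 + 21/100 → 41/100
merge 13/50 + 33/100 → 59/100
merge 41/100 + 59/100 → 1
L = 17/100 + 13/50 + 33/100 + 41/100 + 59/100 + 1 = 69/25 = 2.76 bits/symbol.

2.76 bits/symbol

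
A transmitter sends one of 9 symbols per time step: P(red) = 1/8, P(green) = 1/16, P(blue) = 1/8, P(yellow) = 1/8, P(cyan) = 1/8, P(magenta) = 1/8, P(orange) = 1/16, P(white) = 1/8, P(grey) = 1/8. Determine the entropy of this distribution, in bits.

Each probability is a power of 1/2, so log₂(1/p) is an integer.
H = Σ p·log₂(1/p) = 1/8·3 + 1/16·4 + 1/8·3 + 1/8·3 + 1/8·3 + 1/8·3 + 1/16·4 + 1/8·3 + 1/8·3 = 3.125 bits.

3.125 bits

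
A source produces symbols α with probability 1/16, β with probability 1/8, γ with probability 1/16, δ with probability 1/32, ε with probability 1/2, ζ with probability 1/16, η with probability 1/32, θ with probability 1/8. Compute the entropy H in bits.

2.3125 bits

Each probability is a power of 1/2, so log₂(1/p) is an integer.
H = Σ p·log₂(1/p) = 1/16·4 + 1/8·3 + 1/16·4 + 1/32·5 + 1/2·1 + 1/16·4 + 1/32·5 + 1/8·3 = 2.3125 bits.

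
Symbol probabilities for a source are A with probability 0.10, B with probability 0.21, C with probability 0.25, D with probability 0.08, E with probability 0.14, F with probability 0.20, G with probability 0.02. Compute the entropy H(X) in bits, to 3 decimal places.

2.571 bits

H = −Σ pᵢ log₂ pᵢ.
−0.10·log₂(0.10) = 0.3322
−0.21·log₂(0.21) = 0.4728
−0.25·log₂(0.25) = 0.5000
−0.08·log₂(0.08) = 0.2915
−0.14·log₂(0.14) = 0.3971
−0.20·log₂(0.20) = 0.4644
−0.02·log₂(0.02) = 0.1129
Sum ≈ 2.5709 → 2.571 bits.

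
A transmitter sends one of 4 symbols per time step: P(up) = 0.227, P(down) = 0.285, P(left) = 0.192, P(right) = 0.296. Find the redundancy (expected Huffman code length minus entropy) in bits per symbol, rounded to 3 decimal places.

0.021 bits

Entropy H = −Σ p log₂ p ≈ 1.9787 bits.
Huffman merges: 24/125+227/1000→419/1000; 57/200+37/125→581/1000; 419/1000+581/1000→1. L = 2 ≈ 2.0000.
L − H = 2.0000 − 1.9787 = 0.021 bits.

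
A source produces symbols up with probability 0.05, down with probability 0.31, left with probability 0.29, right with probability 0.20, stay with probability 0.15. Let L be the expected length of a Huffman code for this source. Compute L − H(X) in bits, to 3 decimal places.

0.067 bits

Entropy H = −Σ p log₂ p ≈ 2.1327 bits.
Huffman merges: 1/20+3/20→1/5; 1/5+1/5→2/5; 29/100+31/100→3/5; 2/5+3/5→1. L = 11/5 ≈ 2.2000.
L − H = 2.2000 − 2.1327 = 0.067 bits.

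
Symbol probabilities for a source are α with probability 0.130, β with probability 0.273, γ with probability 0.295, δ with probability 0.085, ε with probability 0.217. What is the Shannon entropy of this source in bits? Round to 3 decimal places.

H = −Σ pᵢ log₂ pᵢ.
−0.130·log₂(0.130) = 0.3826
−0.273·log₂(0.273) = 0.5113
−0.295·log₂(0.295) = 0.5196
−0.085·log₂(0.085) = 0.3023
−0.217·log₂(0.217) = 0.4783
Sum ≈ 2.1942 → 2.194 bits.

2.194 bits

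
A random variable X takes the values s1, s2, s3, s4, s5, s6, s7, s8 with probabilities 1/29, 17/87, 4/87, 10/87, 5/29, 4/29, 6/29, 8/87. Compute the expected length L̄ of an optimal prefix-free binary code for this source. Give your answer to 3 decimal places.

2.851 bits/symbol

Repeatedly combine the two least-probable nodes; the expected code length is the sum of the merged weights.
merge 1/29 + 4/87 → 7/87
merge 7/87 + 8/87 → 5/29
merge 10/87 + 4/29 → 22/87
merge 5/29 + 5/29 → 10/29
merge 17/87 + 6/29 → 35/87
merge 22/87 + 10/29 → 52/87
merge 35/87 + 52/87 → 1
L = 7/87 + 5/29 + 22/87 + 10/29 + 35/87 + 52/87 + 1 = 248/87 ≈ 2.851 bits/symbol.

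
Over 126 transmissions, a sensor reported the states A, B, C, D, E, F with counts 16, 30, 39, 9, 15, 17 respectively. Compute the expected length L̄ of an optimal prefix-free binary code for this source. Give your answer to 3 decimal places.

2.452 bits/symbol

Probabilities are the counts divided by 126.
Repeatedly combine the two least-probable nodes; the expected code length is the sum of the merged weights.
merge 1/14 + 5/42 → 4/21
merge 8/63 + 17/126 → 11/42
merge 4/21 + 5/21 → 3/7
merge 11/42 + 13/42 → 4/7
merge 3/7 + 4/7 → 1
L = 4/21 + 11/42 + 3/7 + 4/7 + 1 = 103/42 ≈ 2.452 bits/symbol.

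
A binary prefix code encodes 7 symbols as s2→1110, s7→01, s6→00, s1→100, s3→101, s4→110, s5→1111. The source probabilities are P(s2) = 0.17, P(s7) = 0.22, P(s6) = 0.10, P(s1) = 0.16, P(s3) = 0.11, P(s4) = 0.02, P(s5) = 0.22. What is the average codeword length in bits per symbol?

L̄ = Σ pᵢ·ℓᵢ = 0.17·4 + 0.22·2 + 0.10·2 + 0.16·3 + 0.11·3 + 0.02·3 + 0.22·4 = 3.07 bits/symbol.

3.07 bits/symbol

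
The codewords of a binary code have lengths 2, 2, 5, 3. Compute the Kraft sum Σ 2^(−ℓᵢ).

With common denominator 2^5 = 32: Σ 2^(−ℓᵢ) = 8/32 + 8/32 + 1/32 + 4/32 = 21/32 = 0.65625.

0.65625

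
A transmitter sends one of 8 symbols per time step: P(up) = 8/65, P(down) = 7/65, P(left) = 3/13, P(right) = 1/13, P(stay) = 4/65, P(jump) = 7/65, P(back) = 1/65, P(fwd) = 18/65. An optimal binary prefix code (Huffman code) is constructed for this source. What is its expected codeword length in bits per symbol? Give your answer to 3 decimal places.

2.723 bits/symbol

Repeatedly combine the two least-probable nodes; the expected code length is the sum of the merged weights.
merge 1/65 + 4/65 → 1/13
merge 1/13 + 1/13 → 2/13
merge 7/65 + 7/65 → 14/65
merge 8/65 + 2/13 → 18/65
merge 14/65 + 3/13 → 29/65
merge 18/65 + 18/65 → 36/65
merge 29/65 + 36/65 → 1
L = 1/13 + 2/13 + 14/65 + 18/65 + 29/65 + 36/65 + 1 = 177/65 ≈ 2.723 bits/symbol.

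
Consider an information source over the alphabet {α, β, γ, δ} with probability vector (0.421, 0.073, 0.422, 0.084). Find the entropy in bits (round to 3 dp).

1.627 bits

H = −Σ pᵢ log₂ pᵢ.
−0.421·log₂(0.421) = 0.5255
−0.073·log₂(0.073) = 0.2756
−0.422·log₂(0.422) = 0.5253
−0.084·log₂(0.084) = 0.3002
Sum ≈ 1.6265 → 1.627 bits.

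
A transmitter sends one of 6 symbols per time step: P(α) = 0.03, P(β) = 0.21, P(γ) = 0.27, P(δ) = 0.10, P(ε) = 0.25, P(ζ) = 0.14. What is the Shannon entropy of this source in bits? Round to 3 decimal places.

H = −Σ pᵢ log₂ pᵢ.
−0.03·log₂(0.03) = 0.1518
−0.21·log₂(0.21) = 0.4728
−0.27·log₂(0.27) = 0.5100
−0.10·log₂(0.10) = 0.3322
−0.25·log₂(0.25) = 0.5000
−0.14·log₂(0.14) = 0.3971
Sum ≈ 2.3639 → 2.364 bits.

2.364 bits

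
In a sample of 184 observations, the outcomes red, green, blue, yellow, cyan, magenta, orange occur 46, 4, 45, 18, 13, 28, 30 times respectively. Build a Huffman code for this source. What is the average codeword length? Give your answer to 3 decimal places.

2.598 bits/symbol

Probabilities are the counts divided by 184.
Repeatedly combine the two least-probable nodes; the expected code length is the sum of the merged weights.
merge 1/46 + 13/184 → 17/184
merge 17/184 + 9/92 → 35/184
merge 7/46 + 15/92 → 29/92
merge 35/184 + 45/184 → 10/23
merge 1/4 + 29/92 → 13/23
merge 10/23 + 13/23 → 1
L = 17/184 + 35/184 + 29/92 + 10/23 + 13/23 + 1 = 239/92 ≈ 2.598 bits/symbol.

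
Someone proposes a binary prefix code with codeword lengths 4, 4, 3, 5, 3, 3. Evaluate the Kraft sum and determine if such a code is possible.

With common denominator 2^5 = 32: Σ 2^(−ℓᵢ) = 2/32 + 2/32 + 4/32 + 1/32 + 4/32 + 4/32 = 17/32 = 0.53125.
Kraft's inequality requires Σ ≤ 1; here Σ = 0.53125 ≤ 1, so such a prefix code exists.

0.53125; yes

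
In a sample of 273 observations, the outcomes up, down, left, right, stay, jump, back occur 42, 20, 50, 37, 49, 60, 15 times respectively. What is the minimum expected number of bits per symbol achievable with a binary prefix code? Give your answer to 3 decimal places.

2.725 bits/symbol

Probabilities are the counts divided by 273.
Repeatedly combine the two least-probable nodes; the expected code length is the sum of the merged weights.
merge 5/91 + 20/273 → 5/39
merge 5/39 + 37/273 → 24/91
merge 2/13 + 7/39 → 1/3
merge 50/273 + 20/91 → 110/273
merge 24/91 + 1/3 → 163/273
merge 110/273 + 163/273 → 1
L = 5/39 + 24/91 + 1/3 + 110/273 + 163/273 + 1 = 248/91 ≈ 2.725 bits/symbol.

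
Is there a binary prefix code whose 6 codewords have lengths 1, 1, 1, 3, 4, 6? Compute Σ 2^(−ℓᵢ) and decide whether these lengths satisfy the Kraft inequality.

1.703125; no

With common denominator 2^6 = 64: Σ 2^(−ℓᵢ) = 32/64 + 32/64 + 32/64 + 8/64 + 4/64 + 1/64 = 109/64 = 1.703125.
Kraft's inequality requires Σ ≤ 1; here Σ = 1.703125 > 1, so no such prefix code exists.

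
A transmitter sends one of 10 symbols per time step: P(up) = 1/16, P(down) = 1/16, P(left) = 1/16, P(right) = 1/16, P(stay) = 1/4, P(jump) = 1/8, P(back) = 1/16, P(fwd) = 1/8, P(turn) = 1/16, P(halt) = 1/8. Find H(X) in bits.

3.125 bits

Each probability is a power of 1/2, so log₂(1/p) is an integer.
H = Σ p·log₂(1/p) = 1/16·4 + 1/16·4 + 1/16·4 + 1/16·4 + 1/4·2 + 1/8·3 + 1/16·4 + 1/8·3 + 1/16·4 + 1/8·3 = 3.125 bits.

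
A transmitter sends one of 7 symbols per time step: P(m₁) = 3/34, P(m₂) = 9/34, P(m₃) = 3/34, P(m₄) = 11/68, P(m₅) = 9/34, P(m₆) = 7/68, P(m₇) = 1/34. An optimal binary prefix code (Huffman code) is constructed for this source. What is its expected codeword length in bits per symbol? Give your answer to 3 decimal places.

Repeatedly combine the two least-probable nodes; the expected code length is the sum of the merged weights.
merge 1/34 + 3/34 → 2/17
merge 3/34 + 7/68 → 13/68
merge 2/17 + 11/68 → 19/68
merge 13/68 + 9/34 → 31/68
merge 9/34 + 19/68 → 37/68
merge 31/68 + 37/68 → 1
L = 2/17 + 13/68 + 19/68 + 31/68 + 37/68 + 1 = 44/17 ≈ 2.588 bits/symbol.

2.588 bits/symbol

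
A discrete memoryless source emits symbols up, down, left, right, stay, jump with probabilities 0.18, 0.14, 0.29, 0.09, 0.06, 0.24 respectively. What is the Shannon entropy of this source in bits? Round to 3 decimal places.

H = −Σ pᵢ log₂ pᵢ.
−0.18·log₂(0.18) = 0.4453
−0.14·log₂(0.14) = 0.3971
−0.29·log₂(0.29) = 0.5179
−0.09·log₂(0.09) = 0.3127
−0.06·log₂(0.06) = 0.2435
−0.24·log₂(0.24) = 0.4941
Sum ≈ 2.4106 → 2.411 bits.

2.411 bits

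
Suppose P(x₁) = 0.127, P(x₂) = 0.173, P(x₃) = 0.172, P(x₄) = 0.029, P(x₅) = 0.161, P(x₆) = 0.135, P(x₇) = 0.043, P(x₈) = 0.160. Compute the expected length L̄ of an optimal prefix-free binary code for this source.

Repeatedly combine the two least-probable nodes; the expected code length is the sum of the merged weights.
merge 29/1000 + 43/1000 → 9/125
merge 9/125 + 127/1000 → 199/1000
merge 27/200 + 4/25 → 59/200
merge 161/1000 + 43/250 → 333/1000
merge 173/1000 + 199/1000 → 93/250
merge 59/200 + 333/1000 → 157/250
merge 93/250 + 157/250 → 1
L = 9/125 + 199/1000 + 59/200 + 333/1000 + 93/250 + 157/250 + 1 = 2899/1000 = 2.899 bits/symbol.

2.899 bits/symbol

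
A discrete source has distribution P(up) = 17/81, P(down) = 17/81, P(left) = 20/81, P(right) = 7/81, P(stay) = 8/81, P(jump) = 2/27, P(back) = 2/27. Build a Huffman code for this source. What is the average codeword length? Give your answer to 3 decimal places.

Repeatedly combine the two least-probable nodes; the expected code length is the sum of the merged weights.
merge 2/27 + 2/27 → 4/27
merge 7/81 + 8/81 → 5/27
merge 4/27 + 5/27 → 1/3
merge 17/81 + 17/81 → 34/81
merge 20/81 + 1/3 → 47/81
merge 34/81 + 47/81 → 1
L = 4/27 + 5/27 + 1/3 + 34/81 + 47/81 + 1 = 8/3 ≈ 2.667 bits/symbol.

2.667 bits/symbol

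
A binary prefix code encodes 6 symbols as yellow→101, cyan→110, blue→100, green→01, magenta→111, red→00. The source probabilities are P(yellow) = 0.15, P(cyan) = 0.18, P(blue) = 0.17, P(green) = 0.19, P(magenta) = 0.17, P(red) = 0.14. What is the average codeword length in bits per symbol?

2.67 bits/symbol

L̄ = Σ pᵢ·ℓᵢ = 0.15·3 + 0.18·3 + 0.17·3 + 0.19·2 + 0.17·3 + 0.14·2 = 2.67 bits/symbol.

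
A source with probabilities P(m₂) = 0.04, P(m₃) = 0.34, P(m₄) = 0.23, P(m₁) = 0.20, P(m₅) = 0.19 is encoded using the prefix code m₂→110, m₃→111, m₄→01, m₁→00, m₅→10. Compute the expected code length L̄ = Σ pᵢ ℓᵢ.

2.38 bits/symbol

L̄ = Σ pᵢ·ℓᵢ = 0.04·3 + 0.34·3 + 0.23·2 + 0.20·2 + 0.19·2 = 2.38 bits/symbol.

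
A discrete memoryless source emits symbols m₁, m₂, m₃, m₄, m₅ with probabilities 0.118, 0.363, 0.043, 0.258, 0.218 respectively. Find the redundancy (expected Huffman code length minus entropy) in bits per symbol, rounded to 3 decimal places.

Entropy H = −Σ p log₂ p ≈ 2.0731 bits.
Huffman merges: 43/1000+59/500→161/1000; 161/1000+109/500→379/1000; 129/500+363/1000→621/1000; 379/1000+621/1000→1. L = 2161/1000 ≈ 2.1610.
L − H = 2.1610 − 2.0731 = 0.088 bits.

0.088 bits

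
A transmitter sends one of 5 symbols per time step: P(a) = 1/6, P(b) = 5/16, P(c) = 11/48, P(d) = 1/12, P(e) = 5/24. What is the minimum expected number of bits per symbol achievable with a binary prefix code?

2.25 bits/symbol

Repeatedly combine the two least-probable nodes; the expected code length is the sum of the merged weights.
merge 1/12 + 1/6 → 1/4
merge 5/24 + 11/48 → 7/16
merge 1/4 + 5/16 → 9/16
merge 7/16 + 9/16 → 1
L = 1/4 + 7/16 + 9/16 + 1 = 9/4 = 2.25 bits/symbol.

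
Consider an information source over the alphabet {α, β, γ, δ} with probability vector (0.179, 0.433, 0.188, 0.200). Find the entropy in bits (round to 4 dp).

H = −Σ pᵢ log₂ pᵢ.
−0.179·log₂(0.179) = 0.4443
−0.433·log₂(0.433) = 0.5229
−0.188·log₂(0.188) = 0.4533
−0.200·log₂(0.200) = 0.4644
Sum ≈ 1.8848 → 1.8848 bits.

1.8848 bits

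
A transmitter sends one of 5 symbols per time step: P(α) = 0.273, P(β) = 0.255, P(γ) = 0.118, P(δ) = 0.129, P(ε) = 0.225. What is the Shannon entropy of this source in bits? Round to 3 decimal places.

H = −Σ pᵢ log₂ pᵢ.
−0.273·log₂(0.273) = 0.5113
−0.255·log₂(0.255) = 0.5027
−0.118·log₂(0.118) = 0.3638
−0.129·log₂(0.129) = 0.3811
−0.225·log₂(0.225) = 0.4842
Sum ≈ 2.2432 → 2.243 bits.

2.243 bits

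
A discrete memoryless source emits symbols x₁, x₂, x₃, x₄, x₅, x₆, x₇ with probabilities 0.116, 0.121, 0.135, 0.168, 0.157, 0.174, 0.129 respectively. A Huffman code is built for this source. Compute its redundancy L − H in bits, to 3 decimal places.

Entropy H = −Σ p log₂ p ≈ 2.7910 bits.
Huffman merges: 29/250+121/1000→237/1000; 129/1000+27/200→33/125; 157/1000+21/125→13/40; 87/500+237/1000→411/1000; 33/125+13/40→589/1000; 411/1000+589/1000→1. L = 1413/500 ≈ 2.8260.
L − H = 2.8260 − 2.7910 = 0.035 bits.

0.035 bits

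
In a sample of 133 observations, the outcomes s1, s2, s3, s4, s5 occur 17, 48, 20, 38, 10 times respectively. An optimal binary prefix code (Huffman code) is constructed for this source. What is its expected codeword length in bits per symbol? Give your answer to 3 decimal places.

2.195 bits/symbol

Probabilities are the counts divided by 133.
Repeatedly combine the two least-probable nodes; the expected code length is the sum of the merged weights.
merge 10/133 + 17/133 → 27/133
merge 20/133 + 27/133 → 47/133
merge 2/7 + 47/133 → 85/133
merge 48/133 + 85/133 → 1
L = 27/133 + 47/133 + 85/133 + 1 = 292/133 ≈ 2.195 bits/symbol.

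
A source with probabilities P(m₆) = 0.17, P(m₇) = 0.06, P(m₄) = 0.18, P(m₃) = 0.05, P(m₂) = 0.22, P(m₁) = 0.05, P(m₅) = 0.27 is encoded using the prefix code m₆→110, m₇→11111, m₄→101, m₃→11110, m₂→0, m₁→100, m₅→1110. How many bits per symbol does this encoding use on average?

3.05 bits/symbol

L̄ = Σ pᵢ·ℓᵢ = 0.17·3 + 0.06·5 + 0.18·3 + 0.05·5 + 0.22·1 + 0.05·3 + 0.27·4 = 3.05 bits/symbol.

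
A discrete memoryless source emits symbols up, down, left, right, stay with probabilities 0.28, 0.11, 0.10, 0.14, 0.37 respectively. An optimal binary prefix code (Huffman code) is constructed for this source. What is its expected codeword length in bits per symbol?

2.19 bits/symbol

Repeatedly combine the two least-probable nodes; the expected code length is the sum of the merged weights.
merge 1/10 + 11/100 → 21/100
merge 7/50 + 21/100 → 7/20
merge 7/25 + 7/20 → 63/100
merge 37/100 + 63/100 → 1
L = 21/100 + 7/20 + 63/100 + 1 = 219/100 = 2.19 bits/symbol.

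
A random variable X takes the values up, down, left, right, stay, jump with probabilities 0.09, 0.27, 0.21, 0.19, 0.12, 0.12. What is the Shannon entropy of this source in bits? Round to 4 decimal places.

H = −Σ pᵢ log₂ pᵢ.
−0.09·log₂(0.09) = 0.3127
−0.27·log₂(0.27) = 0.5100
−0.21·log₂(0.21) = 0.4728
−0.19·log₂(0.19) = 0.4552
−0.12·log₂(0.12) = 0.3671
−0.12·log₂(0.12) = 0.3671
Sum ≈ 2.4849 → 2.4849 bits.

2.4849 bits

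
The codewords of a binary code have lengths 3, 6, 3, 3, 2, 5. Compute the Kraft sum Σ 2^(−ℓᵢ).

With common denominator 2^6 = 64: Σ 2^(−ℓᵢ) = 8/64 + 1/64 + 8/64 + 8/64 + 16/64 + 2/64 = 43/64 = 0.671875.

0.671875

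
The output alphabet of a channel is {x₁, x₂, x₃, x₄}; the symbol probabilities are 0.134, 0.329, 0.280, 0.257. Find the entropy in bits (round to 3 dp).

H = −Σ pᵢ log₂ pᵢ.
−0.134·log₂(0.134) = 0.3886
−0.329·log₂(0.329) = 0.5277
−0.280·log₂(0.280) = 0.5142
−0.257·log₂(0.257) = 0.5038
Sum ≈ 1.9342 → 1.934 bits.

1.934 bits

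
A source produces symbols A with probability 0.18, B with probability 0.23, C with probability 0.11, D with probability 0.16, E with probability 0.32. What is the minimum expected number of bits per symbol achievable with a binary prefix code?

Repeatedly combine the two least-probable nodes; the expected code length is the sum of the merged weights.
merge 11/100 + 4/25 → 27/100
merge 9/50 + 23/100 → 41/100
merge 27/100 + 8/25 → 59/100
merge 41/100 + 59/100 → 1
L = 27/100 + 41/100 + 59/100 + 1 = 227/100 = 2.27 bits/symbol.

2.27 bits/symbol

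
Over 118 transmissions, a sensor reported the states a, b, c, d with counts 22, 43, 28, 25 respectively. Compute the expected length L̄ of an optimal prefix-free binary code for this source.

2 bits/symbol

Probabilities are the counts divided by 118.
Repeatedly combine the two least-probable nodes; the expected code length is the sum of the merged weights.
merge 11/59 + 25/118 → 47/118
merge 14/59 + 43/118 → 71/118
merge 47/118 + 71/118 → 1
L = 47/118 + 71/118 + 1 = 2 bits/symbol.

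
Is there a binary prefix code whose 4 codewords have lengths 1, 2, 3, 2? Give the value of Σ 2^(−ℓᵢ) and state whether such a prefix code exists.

1.125; no

With common denominator 2^3 = 8: Σ 2^(−ℓᵢ) = 4/8 + 2/8 + 1/8 + 2/8 = 9/8 = 1.125.
Kraft's inequality requires Σ ≤ 1; here Σ = 1.125 > 1, so no such prefix code exists.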